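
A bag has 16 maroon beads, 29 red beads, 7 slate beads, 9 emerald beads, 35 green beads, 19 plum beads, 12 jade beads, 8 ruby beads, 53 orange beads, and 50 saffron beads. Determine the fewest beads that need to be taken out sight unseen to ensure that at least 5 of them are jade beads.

231

In the worst case for collecting jade beads, every non-jade bead comes out first.
There are 16 + 29 + 7 + 9 + 35 + 19 + 8 + 53 + 50 = 226 non-jade beads altogether.
After those, each further bead must be jade, so 226 + 5 = 231 draws guarantee 5 jade beads.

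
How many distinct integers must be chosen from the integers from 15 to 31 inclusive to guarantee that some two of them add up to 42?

12

Group the elements by complementary pair {x, 42−x}: {15,27}, {16,26}, {17,25}, …, giving 6 two-element pairs, the single value 21 (it cannot pair with itself since the integers are distinct), and 4 integers whose partner 42−x falls outside [15,31].
Treating each of those 11 groups as a pigeonhole, one can pick one integer per group — 11 integers — with no two summing to 42.
The 12th integer lands in an occupied pair, forcing a sum of 42.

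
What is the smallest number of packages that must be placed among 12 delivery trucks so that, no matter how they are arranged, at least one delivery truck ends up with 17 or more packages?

193

With 192 packages one could put exactly 16 in each of the 12 delivery trucks, and no delivery truck would reach 17.
One more package must land in a delivery truck that already has 16, giving it 17.
So 12 × 16 + 1 = 193 packages are required.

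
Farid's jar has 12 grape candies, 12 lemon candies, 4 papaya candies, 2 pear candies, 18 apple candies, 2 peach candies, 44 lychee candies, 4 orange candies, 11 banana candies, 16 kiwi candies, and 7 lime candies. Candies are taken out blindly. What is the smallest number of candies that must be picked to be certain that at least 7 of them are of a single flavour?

55

The 11 flavours are the holes; the candies drawn are the pigeons.
To avoid 7 of any one flavour, the worst case takes at most 6 of each flavour, or every candy of a flavour that has fewer than 6.
That gives 6 + 6 + 4 + 2 + 6 + 2 + 6 + 4 + 6 + 6 + 6 = 54 candies with no flavour reaching 7.
The next candy forces some flavour to 7, so 54 + 1 = 55.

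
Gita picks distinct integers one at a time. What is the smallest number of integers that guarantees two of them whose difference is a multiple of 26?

27

Integers whose pairwise differences are multiples of 26 are exactly those sharing a remainder mod 26. Pigeonhole: the 26 residue classes mod 26 are the pigeonholes.
With 26 integers one could put 1 in each residue class and have no class reach 2.
The 27th integer pushes some class to 2, so 26·1 + 1 = 27.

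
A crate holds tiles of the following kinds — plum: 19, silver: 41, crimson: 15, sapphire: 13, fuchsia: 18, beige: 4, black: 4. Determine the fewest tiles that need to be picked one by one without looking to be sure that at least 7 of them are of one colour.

An adversary could hand out at most 6 tiles per colour (beige, black run out sooner): 6 + 6 + 6 + 6 + 6 + 4 + 4 = 38 tiles and still no colour has 7.
By the pigeonhole principle, one more tile lands in a colour already at 6, so 39 draws are enough and 38 are not.

39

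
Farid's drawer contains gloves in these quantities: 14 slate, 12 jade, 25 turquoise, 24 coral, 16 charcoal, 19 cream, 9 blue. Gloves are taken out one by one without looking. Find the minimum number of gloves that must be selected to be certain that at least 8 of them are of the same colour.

50

An adversary could hand out at most 7 gloves per colour: 7 + 7 + 7 + 7 + 7 + 7 + 7 = 49 gloves and still no colour has 8.
One more glove lands in a colour already at 7, so 50 draws are enough and 49 are not.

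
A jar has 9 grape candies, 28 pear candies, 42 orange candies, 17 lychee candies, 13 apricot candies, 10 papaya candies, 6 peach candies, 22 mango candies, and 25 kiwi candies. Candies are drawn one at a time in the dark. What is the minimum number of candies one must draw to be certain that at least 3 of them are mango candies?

In the worst case for collecting mango candies, every non-mango candy comes out first.
There are 9 + 28 + 42 + 17 + 13 + 10 + 6 + 25 = 150 non-mango candies altogether.
After those, each further candy must be mango, so 150 + 3 = 153 draws guarantee 3 mango candies.

153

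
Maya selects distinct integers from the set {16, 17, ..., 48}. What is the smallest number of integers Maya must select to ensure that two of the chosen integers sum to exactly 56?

Group the elements by complementary pair {x, 56−x}: {16,40}, {17,39}, {18,38}, …, giving 12 two-element pairs, the single value 28 (it cannot pair with itself since the integers are distinct), and 8 integers whose partner 56−x falls outside [16,48].
By the pigeonhole principle, treating each of those 21 groups as a pigeonhole, one can pick one integer per group — 21 integers — with no two summing to 56.
The 22nd integer lands in an occupied pair, forcing a sum of 56.

22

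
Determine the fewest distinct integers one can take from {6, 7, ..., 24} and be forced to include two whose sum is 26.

Two chosen integers sum to 26 exactly when both halves of some pair {x, 26−x} with 6 ≤ x ≤ 26−x ≤ 20 are chosen — 7 such pairs.
The remaining 5 elements (those with no distinct partner in range) can never complete a 26-sum, so the worst case takes all of them and one from each pair: 5 + 7 = 12.
The 13th integer has to be the second member of some pair, so 12 + 1 = 13.

13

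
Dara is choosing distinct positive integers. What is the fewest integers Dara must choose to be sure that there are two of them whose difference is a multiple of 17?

Integers whose pairwise differences are multiples of 17 are exactly those sharing a remainder mod 17. By the pigeonhole principle, the 17 residue classes mod 17 are the pigeonholes.
With 17 integers one could put 1 in each residue class and have no class reach 2.
The 18th integer pushes some class to 2, so 17·1 + 1 = 18.

18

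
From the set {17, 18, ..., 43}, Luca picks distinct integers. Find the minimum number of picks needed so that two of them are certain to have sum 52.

19

Group the elements by complementary pair {x, 52−x}: {17,35}, {18,34}, {19,33}, …, giving 9 two-element pairs, the single value 26 (it cannot pair with itself since the integers are distinct), and 8 integers whose partner 52−x falls outside [17,43].
Treating each of those 18 groups as a pigeonhole, one can pick one integer per group — 18 integers — with no two summing to 52.
The 19th integer lands in an occupied pair, forcing a sum of 52.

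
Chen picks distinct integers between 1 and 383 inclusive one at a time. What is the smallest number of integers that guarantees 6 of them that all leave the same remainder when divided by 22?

The 22 residue classes mod 22 are the pigeonholes.
With 110 integers one could put 5 in each residue class and have no class reach 6.
The 111th integer pushes some class to 6, so 22·5 + 1 = 111.

111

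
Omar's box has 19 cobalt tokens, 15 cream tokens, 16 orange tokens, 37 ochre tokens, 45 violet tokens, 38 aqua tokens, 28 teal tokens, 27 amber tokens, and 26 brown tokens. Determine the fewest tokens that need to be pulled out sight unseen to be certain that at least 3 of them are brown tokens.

In the worst case for collecting brown tokens, every non-brown token comes out first.
There are 19 + 15 + 16 + 37 + 45 + 38 + 28 + 27 = 225 non-brown tokens altogether.
After those, each further token must be brown, so 225 + 3 = 228 draws guarantee 3 brown tokens.

228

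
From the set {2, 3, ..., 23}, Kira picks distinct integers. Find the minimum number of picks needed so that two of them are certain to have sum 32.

16

A set avoiding the sum 32 can contain at most one of each pair {x, 32−x}, plus the 8 elements whose complement lies outside the range or equal to its own complement.
The integers 2, …, 16 (15 of them) are such a set: any two sum to at least 2+3 = 5 and at most 15+16 = 31 < 32.
By the pigeonhole principle, any 16th integer completes one of the 7 pairs, so 16 choices force a sum of 32.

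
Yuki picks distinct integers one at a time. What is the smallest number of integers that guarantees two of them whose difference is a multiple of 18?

19

Integers whose pairwise differences are multiples of 18 are exactly those sharing a remainder mod 18. By the pigeonhole principle, the 18 residue classes mod 18 are the pigeonholes.
With 18 integers one could put 1 in each residue class and have no class reach 2.
The 19th integer pushes some class to 2, so 18·1 + 1 = 19.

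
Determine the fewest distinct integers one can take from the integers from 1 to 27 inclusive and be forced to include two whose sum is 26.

Group the elements by complementary pair {x, 26−x}: {1,25}, {2,24}, {3,23}, …, giving 12 two-element pairs, the single value 13 (it cannot pair with itself since the integers are distinct), and 2 integers whose partner 26−x falls outside [1,27].
Treating each of those 15 groups as a pigeonhole, one can pick one integer per group — 15 integers — with no two summing to 26.
The 16th integer lands in an occupied pair, forcing a sum of 26.

16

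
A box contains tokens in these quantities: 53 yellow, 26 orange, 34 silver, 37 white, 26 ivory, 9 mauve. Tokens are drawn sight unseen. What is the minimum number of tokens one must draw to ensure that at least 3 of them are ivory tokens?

162

In the worst case for collecting ivory tokens, every non-ivory token comes out first.
There are 53 + 26 + 34 + 37 + 9 = 159 non-ivory tokens altogether.
After those, each further token must be ivory, so 159 + 3 = 162 draws guarantee 3 ivory tokens.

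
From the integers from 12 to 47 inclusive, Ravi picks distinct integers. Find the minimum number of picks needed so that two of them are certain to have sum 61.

Group the elements by complementary pair {x, 61−x}: {14,47}, {15,46}, {16,45}, …, giving 17 two-element pairs and 2 integers whose partner 61−x falls outside [12,47].
Treating each of those 19 groups as a pigeonhole, one can pick one integer per group — 19 integers — with no two summing to 61.
The 20th integer lands in an occupied pair, forcing a sum of 61.

20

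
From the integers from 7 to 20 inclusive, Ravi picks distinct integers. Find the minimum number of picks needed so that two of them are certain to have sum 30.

10

Group the elements by complementary pair {x, 30−x}: {10,20}, {11,19}, {12,18}, …, giving 5 two-element pairs; the single value 15 (it cannot pair with itself since the integers are distinct); and 3 integers whose partner 30−x falls outside [7,20].
Treating each of those 9 groups as a pigeonhole, one can pick one integer per group — 9 integers — with no two summing to 30.
The 10th integer lands in an occupied pair, forcing a sum of 30.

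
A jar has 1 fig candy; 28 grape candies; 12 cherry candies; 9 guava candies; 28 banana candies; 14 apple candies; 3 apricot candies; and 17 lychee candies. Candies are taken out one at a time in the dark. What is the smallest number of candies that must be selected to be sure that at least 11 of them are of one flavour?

Pigeonhole: the 8 flavours are the holes; the candies drawn are the pigeons.
To avoid 11 of any one flavour, the worst case takes at most 10 of each flavour, or every candy of a flavour that has fewer than 10.
That gives 1 + 10 + 10 + 9 + 10 + 10 + 3 + 10 = 63 candies with no flavour reaching 11.
The next candy forces some flavour to 11, so 63 + 1 = 64.

64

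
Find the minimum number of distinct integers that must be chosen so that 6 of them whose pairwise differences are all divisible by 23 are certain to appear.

116

Integers whose pairwise differences are multiples of 23 are exactly those sharing a remainder mod 23. By the pigeonhole principle, the 23 residue classes mod 23 are the pigeonholes.
With 115 integers one could put 5 in each residue class and have no class reach 6.
The 116th integer pushes some class to 6, so 23·5 + 1 = 116.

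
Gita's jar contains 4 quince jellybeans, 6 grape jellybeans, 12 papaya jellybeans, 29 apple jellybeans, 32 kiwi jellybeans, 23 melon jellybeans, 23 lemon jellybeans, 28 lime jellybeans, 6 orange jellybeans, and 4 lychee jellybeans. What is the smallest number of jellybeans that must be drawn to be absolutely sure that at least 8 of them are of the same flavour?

63

The 10 flavours are the holes; the jellybeans drawn are the pigeons.
To avoid 8 of any one flavour, the worst case takes at most 7 of each flavour, or every jellybean of a flavour that has fewer than 7.
That gives 4 + 6 + 7 + 7 + 7 + 7 + 7 + 7 + 6 + 4 = 62 jellybeans with no flavour reaching 8.
The next jellybean forces some flavour to 8, so 62 + 1 = 63.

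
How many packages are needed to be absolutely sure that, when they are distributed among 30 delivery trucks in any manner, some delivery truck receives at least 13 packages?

With 360 packages one could put exactly 12 in each of the 30 delivery trucks, and no delivery truck would reach 13.
By the pigeonhole principle, one more package must land in a delivery truck that already has 12, giving it 13.
So 30 × 12 + 1 = 361 packages are required.

361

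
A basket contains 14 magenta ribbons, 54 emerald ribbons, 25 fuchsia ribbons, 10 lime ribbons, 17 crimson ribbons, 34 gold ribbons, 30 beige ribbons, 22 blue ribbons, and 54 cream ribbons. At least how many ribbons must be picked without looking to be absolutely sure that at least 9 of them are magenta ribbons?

In the worst case for collecting magenta ribbons, every non-magenta ribbon comes out first.
There are 54 + 25 + 10 + 17 + 34 + 30 + 22 + 54 = 246 non-magenta ribbons altogether.
After those, each further ribbon must be magenta, so 246 + 9 = 255 draws guarantee 9 magenta ribbons.

255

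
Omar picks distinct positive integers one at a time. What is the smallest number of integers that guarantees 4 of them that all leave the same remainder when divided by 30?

91

The 30 residue classes mod 30 are the pigeonholes.
With 90 integers one could put 3 in each residue class and have no class reach 4.
The 91st integer pushes some class to 4, so 30·3 + 1 = 91.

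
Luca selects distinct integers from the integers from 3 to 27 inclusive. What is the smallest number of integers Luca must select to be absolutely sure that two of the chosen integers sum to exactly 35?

16

Group the elements by complementary pair {x, 35−x}: {8,27}, {9,26}, {10,25}, …, giving 10 two-element pairs and 5 integers whose partner 35−x falls outside [3,27].
By pigeonhole, treating each of those 15 groups as a pigeonhole, one can pick one integer per group — 15 integers — with no two summing to 35.
The 16th integer lands in an occupied pair, forcing a sum of 35.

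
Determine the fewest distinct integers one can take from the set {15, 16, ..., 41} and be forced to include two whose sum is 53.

16

Group the elements by complementary pair {x, 53−x}: {15,38}, {16,37}, {17,36}, …, giving 12 two-element pairs and 3 integers whose partner 53−x falls outside [15,41].
Treating each of those 15 groups as a pigeonhole, one can pick one integer per group — 15 integers — with no two summing to 53.
The 16th integer lands in an occupied pair, forcing a sum of 53.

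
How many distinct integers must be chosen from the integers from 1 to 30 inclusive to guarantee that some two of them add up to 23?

Group the elements by complementary pair {x, 23−x}: {1,22}, {2,21}, {3,20}, …, giving 11 two-element pairs and 8 integers whose partner 23−x falls outside [1,30].
Treating each of those 19 groups as a pigeonhole, one can pick one integer per group — 19 integers — with no two summing to 23.
The 20th integer lands in an occupied pair, forcing a sum of 23.

20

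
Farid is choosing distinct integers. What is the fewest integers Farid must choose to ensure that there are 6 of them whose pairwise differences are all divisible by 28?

141

Integers whose pairwise differences are multiples of 28 are exactly those sharing a remainder mod 28. The 28 residue classes mod 28 are the pigeonholes.
With 140 integers one could put 5 in each residue class and have no class reach 6.
The 141st integer pushes some class to 6, so 28·5 + 1 = 141.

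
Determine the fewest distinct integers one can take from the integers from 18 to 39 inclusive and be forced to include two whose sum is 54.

Group the elements by complementary pair {x, 54−x}: {18,36}, {19,35}, {20,34}, …, giving 9 two-element pairs; the single value 27 (it cannot pair with itself since the integers are distinct); and 3 integers whose partner 54−x falls outside [18,39].
By pigeonhole, treating each of those 13 groups as a pigeonhole, one can pick one integer per group — 13 integers — with no two summing to 54.
The 14th integer lands in an occupied pair, forcing a sum of 54.

14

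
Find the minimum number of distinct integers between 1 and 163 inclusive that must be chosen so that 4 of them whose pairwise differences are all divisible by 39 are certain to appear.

Integers whose pairwise differences are multiples of 39 are exactly those sharing a remainder mod 39. The 39 residue classes mod 39 are the pigeonholes.
With 117 integers one could put 3 in each residue class and have no class reach 4.
The 118th integer pushes some class to 4, so 39·3 + 1 = 118.

118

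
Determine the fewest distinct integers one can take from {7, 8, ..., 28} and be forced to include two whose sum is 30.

A set avoiding the sum 30 can contain at most one of each pair {x, 30−x}, plus the 6 elements whose complement lies outside the range or equal to its own complement.
The integers 15, …, 28 (14 of them) are such a set: any two sum to at least 15+16 = 31 > 30.
Any 15th integer completes one of the 8 pairs, so 15 choices force a sum of 30.

15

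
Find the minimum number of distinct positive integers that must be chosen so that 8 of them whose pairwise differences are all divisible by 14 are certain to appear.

Integers whose pairwise differences are multiples of 14 are exactly those sharing a remainder mod 14. By pigeonhole, the 14 residue classes mod 14 are the pigeonholes.
With 98 integers one could put 7 in each residue class and have no class reach 8.
The 99th integer pushes some class to 8, so 14·7 + 1 = 99.

99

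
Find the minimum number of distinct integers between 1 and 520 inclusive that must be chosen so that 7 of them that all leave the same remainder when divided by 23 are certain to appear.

The 23 residue classes mod 23 are the pigeonholes.
With 138 integers one could put 6 in each residue class and have no class reach 7.
The 139th integer pushes some class to 7, so 23·6 + 1 = 139.

139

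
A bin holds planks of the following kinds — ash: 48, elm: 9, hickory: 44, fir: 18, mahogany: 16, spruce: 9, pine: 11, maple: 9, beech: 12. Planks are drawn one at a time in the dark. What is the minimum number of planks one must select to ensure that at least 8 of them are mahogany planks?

168

In the worst case for collecting mahogany planks, every non-mahogany plank comes out first.
There are 48 + 9 + 44 + 18 + 9 + 11 + 9 + 12 = 160 non-mahogany planks altogether.
After those, each further plank must be mahogany, so 160 + 8 = 168 draws guarantee 8 mahogany planks.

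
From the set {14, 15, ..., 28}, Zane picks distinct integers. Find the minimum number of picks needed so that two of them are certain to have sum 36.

12

Group the elements by complementary pair {x, 36−x}: {14,22}, {15,21}, {16,20}, …, giving 4 two-element pairs; the single value 18 (it cannot pair with itself since the integers are distinct); and 6 integers whose partner 36−x falls outside [14,28].
By the pigeonhole principle, treating each of those 11 groups as a pigeonhole, one can pick one integer per group — 11 integers — with no two summing to 36.
The 12th integer lands in an occupied pair, forcing a sum of 36.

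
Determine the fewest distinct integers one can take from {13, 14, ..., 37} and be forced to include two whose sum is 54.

Two chosen integers sum to 54 exactly when both halves of some pair {x, 54−x} with 17 ≤ x ≤ 54−x ≤ 37 are chosen — 10 such pairs.
The remaining 5 elements (those with no distinct partner in range) can never complete a 54-sum, so the worst case takes all of them and one from each pair: 5 + 10 = 15.
The 16th integer has to be the second member of some pair, so 15 + 1 = 16.

16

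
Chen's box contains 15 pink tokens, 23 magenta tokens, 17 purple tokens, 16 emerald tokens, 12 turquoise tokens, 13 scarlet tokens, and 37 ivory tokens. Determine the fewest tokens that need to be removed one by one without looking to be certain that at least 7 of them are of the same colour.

43

Put each drawn token into a box by colour. The largest draw with every box below 7 takes min(count, 6) from each colour.
Σ min(cᵢ, 6) = 6 + 6 + 6 + 6 + 6 + 6 + 6 = 42.
Draw number 42 + 1 = 43 must push one box to 7.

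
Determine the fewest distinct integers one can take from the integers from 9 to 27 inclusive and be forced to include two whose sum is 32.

A set avoiding the sum 32 can contain at most one of each pair {x, 32−x}, plus the 5 elements whose complement lies outside the range or equal to its own complement.
The integers 16, …, 27 (12 of them) are such a set: any two sum to at least 16+17 = 33 > 32.
By the pigeonhole principle, any 13th integer completes one of the 7 pairs, so 13 choices force a sum of 32.

13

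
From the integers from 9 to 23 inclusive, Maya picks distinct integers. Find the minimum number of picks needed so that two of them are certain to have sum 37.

Two chosen integers sum to 37 exactly when both halves of some pair {x, 37−x} with 14 ≤ x ≤ 37−x ≤ 23 are chosen — 5 such pairs.
The remaining 5 elements (those with no distinct partner in range) can never complete a 37-sum, so the worst case takes all of them and one from each pair: 5 + 5 = 10.
By the pigeonhole principle, the 11th integer has to be the second member of some pair, so 10 + 1 = 11.

11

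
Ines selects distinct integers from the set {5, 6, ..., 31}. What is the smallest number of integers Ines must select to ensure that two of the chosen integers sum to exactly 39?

A set avoiding the sum 39 can contain at most one of each pair {x, 39−x}, plus the 3 elements whose complement lies outside the range.
The integers 5, …, 19 (15 of them) are such a set: any two sum to at least 5+6 = 11 and at most 18+19 = 37 < 39.
Pigeonhole: any 16th integer completes one of the 12 pairs, so 16 choices force a sum of 39.

16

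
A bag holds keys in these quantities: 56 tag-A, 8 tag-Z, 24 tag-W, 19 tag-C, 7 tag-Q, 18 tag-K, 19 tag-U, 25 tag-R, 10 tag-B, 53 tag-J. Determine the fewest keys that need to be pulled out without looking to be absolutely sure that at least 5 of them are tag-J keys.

In the worst case for collecting tag-J keys, every non-tag-J key comes out first.
There are 56 + 8 + 24 + 19 + 7 + 18 + 19 + 25 + 10 = 186 non-tag-J keys altogether.
After those, each further key must be tag-J, so 186 + 5 = 191 draws guarantee 5 tag-J keys.

191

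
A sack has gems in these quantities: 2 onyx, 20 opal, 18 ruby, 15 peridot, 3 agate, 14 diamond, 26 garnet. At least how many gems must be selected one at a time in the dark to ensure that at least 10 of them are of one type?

51

The 7 types are the holes; the gems drawn are the pigeons.
To avoid 10 of any one type, the worst case takes at most 9 of each type, or every gem of a type that has fewer than 9.
That gives 2 + 9 + 9 + 9 + 3 + 9 + 9 = 50 gems with no type reaching 10.
The next gem forces some type to 10, so 50 + 1 = 51.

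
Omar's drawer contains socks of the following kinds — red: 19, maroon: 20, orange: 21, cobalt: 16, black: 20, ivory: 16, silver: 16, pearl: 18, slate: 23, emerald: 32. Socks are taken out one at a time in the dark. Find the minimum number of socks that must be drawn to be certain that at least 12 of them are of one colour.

111

Put each drawn sock into a box by colour. The largest draw with every box below 12 takes min(count, 11) from each colour.
Σ min(cᵢ, 11) = 11 + 11 + 11 + 11 + 11 + 11 + 11 + 11 + 11 + 11 = 110.
Draw number 110 + 1 = 111 must push one box to 12.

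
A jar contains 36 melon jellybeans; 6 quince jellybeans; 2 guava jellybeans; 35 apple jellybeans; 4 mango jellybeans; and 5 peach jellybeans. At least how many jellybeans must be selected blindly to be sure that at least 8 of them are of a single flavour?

By the pigeonhole principle, the 6 flavours are the holes; the jellybeans drawn are the pigeons.
To avoid 8 of any one flavour, the worst case takes at most 7 of each flavour, or every jellybean of a flavour that has fewer than 7.
That gives 7 + 6 + 2 + 7 + 4 + 5 = 31 jellybeans with no flavour reaching 8.
The next jellybean forces some flavour to 8, so 31 + 1 = 32.

32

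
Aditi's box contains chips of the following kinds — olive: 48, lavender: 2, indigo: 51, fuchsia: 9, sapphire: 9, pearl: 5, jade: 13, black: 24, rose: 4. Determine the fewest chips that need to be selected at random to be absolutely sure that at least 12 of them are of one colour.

By the pigeonhole principle, the 9 colours are the holes; the chips drawn are the pigeons.
To avoid 12 of any one colour, the worst case takes at most 11 of each colour, or every chip of a colour that has fewer than 11.
That gives 11 + 2 + 11 + 9 + 9 + 5 + 11 + 11 + 4 = 73 chips with no colour reaching 12.
The next chip forces some colour to 12, so 73 + 1 = 74.

74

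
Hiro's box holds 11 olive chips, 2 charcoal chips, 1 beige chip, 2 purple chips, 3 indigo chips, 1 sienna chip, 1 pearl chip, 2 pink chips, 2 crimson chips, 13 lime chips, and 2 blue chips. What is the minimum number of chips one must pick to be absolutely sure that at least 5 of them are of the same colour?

25

Put each drawn chip into a box by colour. The largest draw with every box below 5 takes min(count, 4) from each colour; colours with fewer than 4 contribute all they have.
Σ min(cᵢ, 4) = 4 + 2 + 1 + 2 + 3 + 1 + 1 + 2 + 2 + 4 + 2 = 24.
Draw number 24 + 1 = 25 must push one box to 5.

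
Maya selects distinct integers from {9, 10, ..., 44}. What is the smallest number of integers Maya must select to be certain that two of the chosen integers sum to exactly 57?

Two chosen integers sum to 57 exactly when both halves of some pair {x, 57−x} with 13 ≤ x ≤ 57−x ≤ 44 are chosen — 16 such pairs.
The remaining 4 elements (those with no distinct partner in range) can never complete a 57-sum, so the worst case takes all of them and one from each pair: 4 + 16 = 20.
By the pigeonhole principle, the 21st integer has to be the second member of some pair, so 20 + 1 = 21.

21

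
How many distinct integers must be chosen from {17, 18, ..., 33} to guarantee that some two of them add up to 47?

11

Two chosen integers sum to 47 exactly when both halves of some pair {x, 47−x} with 17 ≤ x ≤ 47−x ≤ 30 are chosen — 7 such pairs.
The remaining 3 elements (those with no distinct partner in range) can never complete a 47-sum, so the worst case takes all of them and one from each pair: 3 + 7 = 10.
By pigeonhole, the 11th integer has to be the second member of some pair, so 10 + 1 = 11.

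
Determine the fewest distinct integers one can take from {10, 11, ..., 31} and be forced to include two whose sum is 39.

Group the elements by complementary pair {x, 39−x}: {10,29}, {11,28}, {12,27}, …, giving 10 two-element pairs and 2 integers whose partner 39−x falls outside [10,31].
By the pigeonhole principle, treating each of those 12 groups as a pigeonhole, one can pick one integer per group — 12 integers — with no two summing to 39.
The 13th integer lands in an occupied pair, forcing a sum of 39.

13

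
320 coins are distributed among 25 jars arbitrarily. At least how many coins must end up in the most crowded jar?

Pigeonhole: the 25 jars are the holes and the 320 coins are the pigeons.
If every jar held at most 12 coins, the total would be at most 25 × 12 = 300, which is less than 320.
So some jar holds at least ⌈320/25⌉ = 13 coins.

13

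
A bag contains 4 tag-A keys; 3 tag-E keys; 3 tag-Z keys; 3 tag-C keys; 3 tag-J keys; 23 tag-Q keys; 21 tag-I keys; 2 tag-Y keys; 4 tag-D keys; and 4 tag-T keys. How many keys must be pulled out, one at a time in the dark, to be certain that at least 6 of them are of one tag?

37

Put each drawn key into a box by tag. The largest draw with every box below 6 takes min(count, 5) from each tag; tags with fewer than 5 contribute all they have.
Σ min(cᵢ, 5) = 4 + 3 + 3 + 3 + 3 + 5 + 5 + 2 + 4 + 4 = 36.
Draw number 36 + 1 = 37 must push one box to 6.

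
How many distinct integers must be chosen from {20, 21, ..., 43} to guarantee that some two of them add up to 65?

14

Two chosen integers sum to 65 exactly when both halves of some pair {x, 65−x} with 22 ≤ x ≤ 65−x ≤ 43 are chosen — 11 such pairs.
The remaining 2 elements (those with no distinct partner in range) can never complete a 65-sum, so the worst case takes all of them and one from each pair: 2 + 11 = 13.
The 14th integer has to be the second member of some pair, so 13 + 1 = 14.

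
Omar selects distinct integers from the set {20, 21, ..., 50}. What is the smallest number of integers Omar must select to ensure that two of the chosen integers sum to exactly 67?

18

Two chosen integers sum to 67 exactly when both halves of some pair {x, 67−x} with 20 ≤ x ≤ 67−x ≤ 47 are chosen — 14 such pairs.
The remaining 3 elements (those with no distinct partner in range) can never complete a 67-sum, so the worst case takes all of them and one from each pair: 3 + 14 = 17.
The 18th integer has to be the second member of some pair, so 17 + 1 = 18.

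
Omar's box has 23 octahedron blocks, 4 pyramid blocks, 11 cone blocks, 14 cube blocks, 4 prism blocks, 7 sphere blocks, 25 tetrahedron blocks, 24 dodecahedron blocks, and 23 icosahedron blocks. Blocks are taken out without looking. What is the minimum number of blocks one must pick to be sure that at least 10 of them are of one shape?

70

An adversary could hand out at most 9 blocks per shape (pyramid, prism, sphere run out sooner): 9 + 4 + 9 + 9 + 4 + 7 + 9 + 9 + 9 = 69 blocks and still no shape has 10.
Pigeonhole: one more block lands in a shape already at 9, so 70 draws are enough and 69 are not.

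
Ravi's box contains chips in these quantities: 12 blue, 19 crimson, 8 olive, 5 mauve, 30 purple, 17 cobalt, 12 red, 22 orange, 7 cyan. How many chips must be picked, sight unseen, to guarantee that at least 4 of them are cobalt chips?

119

In the worst case for collecting cobalt chips, every non-cobalt chip comes out first.
There are 12 + 19 + 8 + 5 + 30 + 12 + 22 + 7 = 115 non-cobalt chips altogether.
After those, each further chip must be cobalt, so 115 + 4 = 119 draws guarantee 4 cobalt chips.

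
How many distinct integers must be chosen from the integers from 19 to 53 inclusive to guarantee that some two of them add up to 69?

20

Two chosen integers sum to 69 exactly when both halves of some pair {x, 69−x} with 19 ≤ x ≤ 69−x ≤ 50 are chosen — 16 such pairs.
The remaining 3 elements (those with no distinct partner in range) can never complete a 69-sum, so the worst case takes all of them and one from each pair: 3 + 16 = 19.
By the pigeonhole principle, the 20th integer has to be the second member of some pair, so 19 + 1 = 20.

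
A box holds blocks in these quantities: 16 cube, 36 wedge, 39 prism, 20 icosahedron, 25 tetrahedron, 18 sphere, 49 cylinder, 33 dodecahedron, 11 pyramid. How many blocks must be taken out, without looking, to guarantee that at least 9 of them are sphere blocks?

238

In the worst case for collecting sphere blocks, every non-sphere block comes out first.
There are 16 + 36 + 39 + 20 + 25 + 49 + 33 + 11 = 229 non-sphere blocks altogether.
After those, each further block must be sphere, so 229 + 9 = 238 draws guarantee 9 sphere blocks.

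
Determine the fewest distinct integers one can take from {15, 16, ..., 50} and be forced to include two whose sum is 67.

20

Group the elements by complementary pair {x, 67−x}: {17,50}, {18,49}, {19,48}, …, giving 17 two-element pairs and 2 integers whose partner 67−x falls outside [15,50].
Treating each of those 19 groups as a pigeonhole, one can pick one integer per group — 19 integers — with no two summing to 67.
The 20th integer lands in an occupied pair, forcing a sum of 67.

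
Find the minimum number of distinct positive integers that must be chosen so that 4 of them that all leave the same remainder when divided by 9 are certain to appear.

By pigeonhole, the 9 residue classes mod 9 are the pigeonholes.
With 27 integers one could put 3 in each residue class and have no class reach 4.
The 28th integer pushes some class to 4, so 9·3 + 1 = 28.

28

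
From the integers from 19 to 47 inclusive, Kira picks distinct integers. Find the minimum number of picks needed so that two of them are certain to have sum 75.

20

Two chosen integers sum to 75 exactly when both halves of some pair {x, 75−x} with 28 ≤ x ≤ 75−x ≤ 47 are chosen — 10 such pairs.
The remaining 9 elements (those with no distinct partner in range) can never complete a 75-sum, so the worst case takes all of them and one from each pair: 9 + 10 = 19.
By the pigeonhole principle, the 20th integer has to be the second member of some pair, so 19 + 1 = 20.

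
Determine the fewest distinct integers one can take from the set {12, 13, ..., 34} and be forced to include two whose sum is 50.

15

Two chosen integers sum to 50 exactly when both halves of some pair {x, 50−x} with 16 ≤ x ≤ 50−x ≤ 34 are chosen — 9 such pairs.
The remaining 5 elements (those with no distinct partner in range) can never complete a 50-sum, so the worst case takes all of them and one from each pair: 5 + 9 = 14.
By the pigeonhole principle, the 15th integer has to be the second member of some pair, so 14 + 1 = 15.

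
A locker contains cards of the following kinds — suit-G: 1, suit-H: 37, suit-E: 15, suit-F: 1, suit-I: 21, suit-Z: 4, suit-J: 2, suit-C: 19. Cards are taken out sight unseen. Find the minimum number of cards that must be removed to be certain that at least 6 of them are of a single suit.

The 8 suits are the holes; the cards drawn are the pigeons.
To avoid 6 of any one suit, the worst case takes at most 5 of each suit, or every card of a suit that has fewer than 5.
That gives 1 + 5 + 5 + 1 + 5 + 4 + 2 + 5 = 28 cards with no suit reaching 6.
The next card forces some suit to 6, so 28 + 1 = 29.

29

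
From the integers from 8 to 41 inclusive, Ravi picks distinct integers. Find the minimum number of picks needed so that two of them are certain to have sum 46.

Two chosen integers sum to 46 exactly when both halves of some pair {x, 46−x} with 8 ≤ x ≤ 46−x ≤ 38 are chosen — 15 such pairs.
The remaining 4 elements (those with no distinct partner in range) can never complete a 46-sum, so the worst case takes all of them and one from each pair: 4 + 15 = 19.
By pigeonhole, the 20th integer has to be the second member of some pair, so 19 + 1 = 20.

20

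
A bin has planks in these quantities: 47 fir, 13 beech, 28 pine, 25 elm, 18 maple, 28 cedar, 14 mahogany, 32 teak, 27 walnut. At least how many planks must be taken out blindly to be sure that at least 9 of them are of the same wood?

By the pigeonhole principle, the 9 woods are the holes; the planks drawn are the pigeons.
To avoid 9 of any one wood, the worst case takes at most 8 of each wood.
That gives 8 + 8 + 8 + 8 + 8 + 8 + 8 + 8 + 8 = 72 planks with no wood reaching 9.
The next plank forces some wood to 9, so 72 + 1 = 73.

73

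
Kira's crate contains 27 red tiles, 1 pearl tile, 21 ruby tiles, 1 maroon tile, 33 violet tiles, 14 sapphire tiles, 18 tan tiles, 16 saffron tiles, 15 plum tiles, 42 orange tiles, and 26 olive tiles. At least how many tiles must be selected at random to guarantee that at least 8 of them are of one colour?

66

By pigeonhole, the 11 colours are the holes; the tiles drawn are the pigeons.
To avoid 8 of any one colour, the worst case takes at most 7 of each colour, or every tile of a colour that has fewer than 7.
That gives 7 + 1 + 7 + 1 + 7 + 7 + 7 + 7 + 7 + 7 + 7 = 65 tiles with no colour reaching 8.
The next tile forces some colour to 8, so 65 + 1 = 66.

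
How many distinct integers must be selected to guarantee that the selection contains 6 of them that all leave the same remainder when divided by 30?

The 30 residue classes mod 30 are the pigeonholes.
With 150 integers one could put 5 in each residue class and have no class reach 6.
The 151st integer pushes some class to 6, so 30·5 + 1 = 151.

151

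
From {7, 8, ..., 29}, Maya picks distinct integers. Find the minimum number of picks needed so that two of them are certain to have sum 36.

A set avoiding the sum 36 can contain at most one of each pair {x, 36−x}, plus the 1 element equal to its own complement.
The integers 18, …, 29 (12 of them) are such a set: any two sum to at least 18+19 = 37 > 36.
Pigeonhole: any 13th integer completes one of the 11 pairs, so 13 choices force a sum of 36.

13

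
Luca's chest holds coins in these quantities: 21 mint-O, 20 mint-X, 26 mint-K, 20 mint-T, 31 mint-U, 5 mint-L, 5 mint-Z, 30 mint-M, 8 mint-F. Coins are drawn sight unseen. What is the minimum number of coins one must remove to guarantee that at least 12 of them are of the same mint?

The 9 mints are the holes; the coins drawn are the pigeons.
To avoid 12 of any one mint, the worst case takes at most 11 of each mint, or every coin of a mint that has fewer than 11.
That gives 11 + 11 + 11 + 11 + 11 + 5 + 5 + 11 + 8 = 84 coins with no mint reaching 12.
The next coin forces some mint to 12, so 84 + 1 = 85.

85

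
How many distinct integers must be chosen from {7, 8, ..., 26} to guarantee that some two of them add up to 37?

13

A set avoiding the sum 37 can contain at most one of each pair {x, 37−x}, plus the 4 elements whose complement lies outside the range.
The integers 7, …, 18 (12 of them) are such a set: any two sum to at least 7+8 = 15 and at most 17+18 = 35 < 37.
Any 13th integer completes one of the 8 pairs, so 13 choices force a sum of 37.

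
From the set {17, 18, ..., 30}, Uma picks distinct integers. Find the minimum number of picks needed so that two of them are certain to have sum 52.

11

Group the elements by complementary pair {x, 52−x}: {22,30}, {23,29}, {24,28}, …, giving 4 two-element pairs, the single value 26 (it cannot pair with itself since the integers are distinct), and 5 integers whose partner 52−x falls outside [17,30].
Treating each of those 10 groups as a pigeonhole, one can pick one integer per group — 10 integers — with no two summing to 52.
The 11th integer lands in an occupied pair, forcing a sum of 52.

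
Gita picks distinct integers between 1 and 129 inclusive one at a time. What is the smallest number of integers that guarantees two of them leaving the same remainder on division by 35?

By pigeonhole, the 35 residue classes mod 35 are the pigeonholes.
With 35 integers one could put 1 in each residue class and have no class reach 2.
The 36th integer pushes some class to 2, so 35·1 + 1 = 36.

36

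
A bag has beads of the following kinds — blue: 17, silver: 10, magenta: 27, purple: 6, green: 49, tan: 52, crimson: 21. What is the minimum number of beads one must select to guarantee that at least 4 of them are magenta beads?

159

In the worst case for collecting magenta beads, every non-magenta bead comes out first.
There are 17 + 10 + 6 + 49 + 52 + 21 = 155 non-magenta beads altogether.
After those, each further bead must be magenta, so 155 + 4 = 159 draws guarantee 4 magenta beads.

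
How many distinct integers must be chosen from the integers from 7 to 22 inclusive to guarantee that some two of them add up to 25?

A set avoiding the sum 25 can contain at most one of each pair {x, 25−x}, plus the 4 elements whose complement lies outside the range.
The integers 13, …, 22 (10 of them) are such a set: any two sum to at least 13+14 = 27 > 25.
Any 11th integer completes one of the 6 pairs, so 11 choices force a sum of 25.

11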